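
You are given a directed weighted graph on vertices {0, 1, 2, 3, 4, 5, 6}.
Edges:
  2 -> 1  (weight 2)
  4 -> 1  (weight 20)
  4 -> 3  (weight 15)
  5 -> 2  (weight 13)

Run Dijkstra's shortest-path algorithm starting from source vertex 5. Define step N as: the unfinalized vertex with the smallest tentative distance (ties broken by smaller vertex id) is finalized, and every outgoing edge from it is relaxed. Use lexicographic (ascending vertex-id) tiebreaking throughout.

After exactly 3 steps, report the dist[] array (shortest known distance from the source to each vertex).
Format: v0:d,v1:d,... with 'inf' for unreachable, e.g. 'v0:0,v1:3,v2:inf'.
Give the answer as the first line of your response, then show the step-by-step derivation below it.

v0:inf,v1:15,v2:13,v3:inf,v4:inf,v5:0,v6:inf

step 1: dist = v0:inf,v1:inf,v2:13,v3:inf,v4:inf,v5:0,v6:inf
step 2: dist = v0:inf,v1:15,v2:13,v3:inf,v4:inf,v5:0,v6:inf
step 3: dist = v0:inf,v1:15,v2:13,v3:inf,v4:inf,v5:0,v6:inf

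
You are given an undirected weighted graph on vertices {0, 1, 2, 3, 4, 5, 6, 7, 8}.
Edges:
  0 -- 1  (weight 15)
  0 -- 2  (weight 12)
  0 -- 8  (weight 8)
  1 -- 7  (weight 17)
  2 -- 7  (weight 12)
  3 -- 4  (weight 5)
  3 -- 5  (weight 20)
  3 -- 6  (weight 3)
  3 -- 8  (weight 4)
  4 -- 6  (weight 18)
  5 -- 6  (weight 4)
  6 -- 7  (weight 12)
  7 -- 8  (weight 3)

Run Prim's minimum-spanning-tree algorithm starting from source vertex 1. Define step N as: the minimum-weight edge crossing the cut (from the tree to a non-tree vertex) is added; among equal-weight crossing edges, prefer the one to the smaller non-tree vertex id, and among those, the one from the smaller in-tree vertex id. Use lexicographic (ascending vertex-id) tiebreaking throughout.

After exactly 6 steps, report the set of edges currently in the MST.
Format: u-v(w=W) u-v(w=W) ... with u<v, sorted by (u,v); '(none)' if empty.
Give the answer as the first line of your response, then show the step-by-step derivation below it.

0-1(w=15) 0-8(w=8) 3-6(w=3) 3-8(w=4) 5-6(w=4) 7-8(w=3)

step 1: add edge 0-1 (w=15); MST = {0-1(w=15)}
step 2: add edge 0-8 (w=8); MST = {0-1(w=15) 0-8(w=8)}
step 3: add edge 7-8 (w=3); MST = {0-1(w=15) 0-8(w=8) 7-8(w=3)}
step 4: add edge 3-8 (w=4); MST = {0-1(w=15) 0-8(w=8) 3-8(w=4) 7-8(w=3)}
step 5: add edge 3-6 (w=3); MST = {0-1(w=15) 0-8(w=8) 3-6(w=3) 3-8(w=4) 7-8(w=3)}
step 6: add edge 5-6 (w=4); MST = {0-1(w=15) 0-8(w=8) 3-6(w=3) 3-8(w=4) 5-6(w=4) 7-8(w=3)}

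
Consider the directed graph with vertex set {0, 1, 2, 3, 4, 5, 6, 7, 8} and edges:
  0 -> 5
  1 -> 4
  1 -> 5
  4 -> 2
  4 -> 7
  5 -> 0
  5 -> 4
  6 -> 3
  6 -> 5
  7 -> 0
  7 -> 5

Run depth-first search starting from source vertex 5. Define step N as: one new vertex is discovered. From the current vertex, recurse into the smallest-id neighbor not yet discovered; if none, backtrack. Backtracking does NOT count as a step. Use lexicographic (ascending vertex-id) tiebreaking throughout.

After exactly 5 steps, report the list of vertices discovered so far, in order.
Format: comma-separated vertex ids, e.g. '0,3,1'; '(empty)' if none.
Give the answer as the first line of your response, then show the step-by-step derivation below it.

5,0,4,2,7

step 1: discover 5; path=5; order=5
step 2: discover 0; path=5>0; order=5,0
step 3: discover 4; path=5>4; order=5,0,4
step 4: discover 2; path=5>4>2; order=5,0,4,2
step 5: discover 7; path=5>4>7; order=5,0,4,2,7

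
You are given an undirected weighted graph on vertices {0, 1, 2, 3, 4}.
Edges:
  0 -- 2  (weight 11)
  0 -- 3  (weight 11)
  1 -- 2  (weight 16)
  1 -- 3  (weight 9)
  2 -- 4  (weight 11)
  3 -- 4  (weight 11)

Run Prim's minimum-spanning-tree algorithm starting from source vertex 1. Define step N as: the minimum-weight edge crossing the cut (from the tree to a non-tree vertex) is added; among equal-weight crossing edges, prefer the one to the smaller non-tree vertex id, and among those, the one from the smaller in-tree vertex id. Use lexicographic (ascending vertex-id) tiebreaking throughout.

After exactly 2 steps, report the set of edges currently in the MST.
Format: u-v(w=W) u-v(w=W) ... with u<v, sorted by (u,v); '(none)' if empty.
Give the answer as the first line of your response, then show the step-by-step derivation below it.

0-3(w=11) 1-3(w=9)

step 1: add edge 1-3 (w=9); MST = {1-3(w=9)}
step 2: add edge 0-3 (w=11); MST = {0-3(w=11) 1-3(w=9)}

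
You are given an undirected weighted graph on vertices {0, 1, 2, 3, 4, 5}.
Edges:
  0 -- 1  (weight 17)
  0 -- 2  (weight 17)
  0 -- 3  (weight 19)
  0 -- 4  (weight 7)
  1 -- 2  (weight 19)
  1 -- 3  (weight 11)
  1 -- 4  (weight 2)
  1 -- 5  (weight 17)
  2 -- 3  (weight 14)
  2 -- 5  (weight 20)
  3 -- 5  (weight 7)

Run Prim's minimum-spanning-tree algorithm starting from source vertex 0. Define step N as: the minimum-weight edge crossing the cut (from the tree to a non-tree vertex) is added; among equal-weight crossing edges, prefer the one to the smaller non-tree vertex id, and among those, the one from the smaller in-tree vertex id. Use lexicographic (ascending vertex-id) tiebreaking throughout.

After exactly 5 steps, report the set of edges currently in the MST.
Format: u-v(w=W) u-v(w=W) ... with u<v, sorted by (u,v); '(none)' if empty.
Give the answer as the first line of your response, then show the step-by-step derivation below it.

0-4(w=7) 1-3(w=11) 1-4(w=2) 2-3(w=14) 3-5(w=7)

step 1: add edge 0-4 (w=7); MST = {0-4(w=7)}
step 2: add edge 1-4 (w=2); MST = {0-4(w=7) 1-4(w=2)}
step 3: add edge 1-3 (w=11); MST = {0-4(w=7) 1-3(w=11) 1-4(w=2)}
step 4: add edge 3-5 (w=7); MST = {0-4(w=7) 1-3(w=11) 1-4(w=2) 3-5(w=7)}
step 5: add edge 2-3 (w=14); MST = {0-4(w=7) 1-3(w=11) 1-4(w=2) 2-3(w=14) 3-5(w=7)}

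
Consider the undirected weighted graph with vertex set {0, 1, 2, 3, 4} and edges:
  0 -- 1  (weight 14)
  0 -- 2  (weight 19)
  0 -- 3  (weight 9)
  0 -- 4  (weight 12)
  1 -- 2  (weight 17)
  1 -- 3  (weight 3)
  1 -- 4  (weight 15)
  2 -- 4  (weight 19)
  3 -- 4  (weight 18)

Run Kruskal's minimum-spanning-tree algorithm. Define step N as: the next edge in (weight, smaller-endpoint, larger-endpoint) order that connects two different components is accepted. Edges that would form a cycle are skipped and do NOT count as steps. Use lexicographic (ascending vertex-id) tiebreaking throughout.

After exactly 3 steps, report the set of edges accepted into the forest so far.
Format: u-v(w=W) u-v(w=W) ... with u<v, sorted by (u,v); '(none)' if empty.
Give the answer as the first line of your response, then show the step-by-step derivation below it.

0-3(w=9) 0-4(w=12) 1-3(w=3)

step 1: add edge 1-3 (w=3); MST = {1-3(w=3)}
step 2: add edge 0-3 (w=9); MST = {0-3(w=9) 1-3(w=3)}
step 3: add edge 0-4 (w=12); MST = {0-3(w=9) 0-4(w=12) 1-3(w=3)}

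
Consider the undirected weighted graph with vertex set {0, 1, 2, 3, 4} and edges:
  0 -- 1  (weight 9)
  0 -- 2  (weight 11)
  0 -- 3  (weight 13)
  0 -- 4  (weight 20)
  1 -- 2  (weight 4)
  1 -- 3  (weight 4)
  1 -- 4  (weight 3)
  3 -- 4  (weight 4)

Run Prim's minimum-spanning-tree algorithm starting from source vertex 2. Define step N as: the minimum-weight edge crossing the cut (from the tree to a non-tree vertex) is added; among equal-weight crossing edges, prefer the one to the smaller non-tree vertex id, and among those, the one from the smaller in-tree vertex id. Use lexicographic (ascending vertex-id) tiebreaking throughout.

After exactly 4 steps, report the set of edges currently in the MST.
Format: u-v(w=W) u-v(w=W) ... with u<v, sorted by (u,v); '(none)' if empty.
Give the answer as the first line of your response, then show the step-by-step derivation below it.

0-1(w=9) 1-2(w=4) 1-3(w=4) 1-4(w=3)

step 1: add edge 1-2 (w=4); MST = {1-2(w=4)}
step 2: add edge 1-4 (w=3); MST = {1-2(w=4) 1-4(w=3)}
step 3: add edge 1-3 (w=4); MST = {1-2(w=4) 1-3(w=4) 1-4(w=3)}
step 4: add edge 0-1 (w=9); MST = {0-1(w=9) 1-2(w=4) 1-3(w=4) 1-4(w=3)}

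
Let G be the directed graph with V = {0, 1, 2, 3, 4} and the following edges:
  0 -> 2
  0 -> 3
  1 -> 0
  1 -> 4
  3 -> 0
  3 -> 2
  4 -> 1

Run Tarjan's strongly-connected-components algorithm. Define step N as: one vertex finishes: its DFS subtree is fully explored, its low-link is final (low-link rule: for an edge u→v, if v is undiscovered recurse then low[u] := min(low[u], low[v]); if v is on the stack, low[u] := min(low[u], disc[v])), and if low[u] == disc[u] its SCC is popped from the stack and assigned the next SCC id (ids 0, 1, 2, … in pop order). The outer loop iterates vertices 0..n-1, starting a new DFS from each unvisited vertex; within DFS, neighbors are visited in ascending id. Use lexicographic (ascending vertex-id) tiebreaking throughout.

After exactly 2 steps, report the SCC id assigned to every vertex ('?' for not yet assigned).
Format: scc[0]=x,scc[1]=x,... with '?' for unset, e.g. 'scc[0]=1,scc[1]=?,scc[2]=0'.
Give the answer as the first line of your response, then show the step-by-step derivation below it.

scc[0]=?,scc[1]=?,scc[2]=0,scc[3]=?,scc[4]=?

step 1: low=(low[0]=0,low[1]=?,low[2]=1,low[3]=?,low[4]=?); scc=(scc[0]=?,scc[1]=?,scc[2]=0,scc[3]=?,scc[4]=?)
step 2: low=(low[0]=0,low[1]=?,low[2]=1,low[3]=0,low[4]=?); scc=(scc[0]=?,scc[1]=?,scc[2]=0,scc[3]=?,scc[4]=?)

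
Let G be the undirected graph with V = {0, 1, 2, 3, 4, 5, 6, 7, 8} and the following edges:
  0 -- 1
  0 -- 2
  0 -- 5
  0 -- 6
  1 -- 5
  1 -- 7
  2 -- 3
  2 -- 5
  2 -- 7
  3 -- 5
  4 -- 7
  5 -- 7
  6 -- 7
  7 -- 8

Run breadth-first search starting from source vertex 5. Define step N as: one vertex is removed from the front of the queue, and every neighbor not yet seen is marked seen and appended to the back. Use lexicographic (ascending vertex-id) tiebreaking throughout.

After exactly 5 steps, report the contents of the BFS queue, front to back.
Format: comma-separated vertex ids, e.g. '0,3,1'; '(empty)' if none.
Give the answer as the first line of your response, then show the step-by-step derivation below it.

7,6

step 1: dequeue 5; queue=[0,1,2,3,7]; order=5
step 2: dequeue 0; queue=[1,2,3,7,6]; order=5,0
step 3: dequeue 1; queue=[2,3,7,6]; order=5,0,1
step 4: dequeue 2; queue=[3,7,6]; order=5,0,1,2
step 5: dequeue 3; queue=[7,6]; order=5,0,1,2,3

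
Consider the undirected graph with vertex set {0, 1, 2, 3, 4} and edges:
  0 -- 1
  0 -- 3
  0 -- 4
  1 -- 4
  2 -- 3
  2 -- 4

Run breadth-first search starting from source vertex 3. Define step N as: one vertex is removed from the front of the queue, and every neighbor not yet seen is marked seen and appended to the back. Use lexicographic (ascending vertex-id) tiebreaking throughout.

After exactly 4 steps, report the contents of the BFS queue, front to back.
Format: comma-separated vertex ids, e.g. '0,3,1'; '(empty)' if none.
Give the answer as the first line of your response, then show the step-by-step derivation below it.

4

step 1: dequeue 3; queue=[0,2]; order=3
step 2: dequeue 0; queue=[2,1,4]; order=3,0
step 3: dequeue 2; queue=[1,4]; order=3,0,2
step 4: dequeue 1; queue=[4]; order=3,0,2,1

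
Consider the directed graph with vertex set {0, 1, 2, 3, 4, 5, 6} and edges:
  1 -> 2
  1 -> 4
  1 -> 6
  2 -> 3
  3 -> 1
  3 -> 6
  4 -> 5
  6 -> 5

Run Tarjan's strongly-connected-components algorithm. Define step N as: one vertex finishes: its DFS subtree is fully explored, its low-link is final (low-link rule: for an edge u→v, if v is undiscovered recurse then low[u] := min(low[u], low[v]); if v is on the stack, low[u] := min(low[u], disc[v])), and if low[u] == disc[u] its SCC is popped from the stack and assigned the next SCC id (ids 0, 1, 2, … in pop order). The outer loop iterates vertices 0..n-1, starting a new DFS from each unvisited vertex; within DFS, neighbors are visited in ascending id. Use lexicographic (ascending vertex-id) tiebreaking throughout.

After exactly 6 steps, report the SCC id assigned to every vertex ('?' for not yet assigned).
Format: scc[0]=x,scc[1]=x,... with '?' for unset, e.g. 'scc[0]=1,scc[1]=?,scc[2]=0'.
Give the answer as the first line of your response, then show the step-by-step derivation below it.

scc[0]=0,scc[1]=?,scc[2]=?,scc[3]=?,scc[4]=3,scc[5]=1,scc[6]=2

step 1: low=(low[0]=0,low[1]=?,low[2]=?,low[3]=?,low[4]=?,low[5]=?,low[6]=?); scc=(scc[0]=0,scc[1]=?,scc[2]=?,scc[3]=?,scc[4]=?,scc[5]=?,scc[6]=?)
step 2: low=(low[0]=0,low[1]=1,low[2]=2,low[3]=1,low[4]=?,low[5]=5,low[6]=4); scc=(scc[0]=0,scc[1]=?,scc[2]=?,scc[3]=?,scc[4]=?,scc[5]=1,scc[6]=?)
step 3: low=(low[0]=0,low[1]=1,low[2]=2,low[3]=1,low[4]=?,low[5]=5,low[6]=4); scc=(scc[0]=0,scc[1]=?,scc[2]=?,scc[3]=?,scc[4]=?,scc[5]=1,scc[6]=2)
step 4: low=(low[0]=0,low[1]=1,low[2]=2,low[3]=1,low[4]=?,low[5]=5,low[6]=4); scc=(scc[0]=0,scc[1]=?,scc[2]=?,scc[3]=?,scc[4]=?,scc[5]=1,scc[6]=2)
step 5: low=(low[0]=0,low[1]=1,low[2]=1,low[3]=1,low[4]=?,low[5]=5,low[6]=4); scc=(scc[0]=0,scc[1]=?,scc[2]=?,scc[3]=?,scc[4]=?,scc[5]=1,scc[6]=2)
step 6: low=(low[0]=0,low[1]=1,low[2]=1,low[3]=1,low[4]=6,low[5]=5,low[6]=4); scc=(scc[0]=0,scc[1]=?,scc[2]=?,scc[3]=?,scc[4]=3,scc[5]=1,scc[6]=2)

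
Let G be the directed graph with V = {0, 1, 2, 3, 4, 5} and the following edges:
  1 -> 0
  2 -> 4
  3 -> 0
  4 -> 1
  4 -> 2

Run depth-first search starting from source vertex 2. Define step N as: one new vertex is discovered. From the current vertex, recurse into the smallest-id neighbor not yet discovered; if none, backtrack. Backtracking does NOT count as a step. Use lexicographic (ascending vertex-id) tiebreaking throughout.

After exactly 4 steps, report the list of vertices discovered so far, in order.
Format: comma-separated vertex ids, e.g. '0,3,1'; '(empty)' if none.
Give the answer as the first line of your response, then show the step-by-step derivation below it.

2,4,1,0

step 1: discover 2; path=2; order=2
step 2: discover 4; path=2>4; order=2,4
step 3: discover 1; path=2>4>1; order=2,4,1
step 4: discover 0; path=2>4>1>0; order=2,4,1,0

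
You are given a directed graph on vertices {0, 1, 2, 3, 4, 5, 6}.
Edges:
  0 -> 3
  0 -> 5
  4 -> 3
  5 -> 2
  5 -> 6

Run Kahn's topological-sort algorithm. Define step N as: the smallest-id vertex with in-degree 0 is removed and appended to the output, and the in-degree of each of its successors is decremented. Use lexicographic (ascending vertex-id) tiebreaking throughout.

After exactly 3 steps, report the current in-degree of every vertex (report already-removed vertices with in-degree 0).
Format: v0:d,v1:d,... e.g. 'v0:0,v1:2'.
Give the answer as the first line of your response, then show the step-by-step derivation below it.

v0:0,v1:0,v2:1,v3:0,v4:0,v5:0,v6:1

step 1: output 0; order=[0]; indeg=(0,0,1,1,0,0,1)
step 2: output 1; order=[0,1]; indeg=(0,0,1,1,0,0,1)
step 3: output 4; order=[0,1,4]; indeg=(0,0,1,0,0,0,1)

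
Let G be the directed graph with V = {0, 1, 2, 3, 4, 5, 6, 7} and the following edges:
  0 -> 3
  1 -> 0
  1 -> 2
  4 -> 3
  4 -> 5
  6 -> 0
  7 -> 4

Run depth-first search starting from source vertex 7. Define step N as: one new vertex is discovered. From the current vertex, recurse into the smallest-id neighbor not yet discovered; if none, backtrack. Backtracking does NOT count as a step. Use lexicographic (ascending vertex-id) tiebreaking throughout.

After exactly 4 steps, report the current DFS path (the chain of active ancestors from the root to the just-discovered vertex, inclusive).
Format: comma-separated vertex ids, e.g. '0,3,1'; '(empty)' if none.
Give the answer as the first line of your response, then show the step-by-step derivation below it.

7,4,5

step 1: discover 7; path=7; order=7
step 2: discover 4; path=7>4; order=7,4
step 3: discover 3; path=7>4>3; order=7,4,3
step 4: discover 5; path=7>4>5; order=7,4,3,5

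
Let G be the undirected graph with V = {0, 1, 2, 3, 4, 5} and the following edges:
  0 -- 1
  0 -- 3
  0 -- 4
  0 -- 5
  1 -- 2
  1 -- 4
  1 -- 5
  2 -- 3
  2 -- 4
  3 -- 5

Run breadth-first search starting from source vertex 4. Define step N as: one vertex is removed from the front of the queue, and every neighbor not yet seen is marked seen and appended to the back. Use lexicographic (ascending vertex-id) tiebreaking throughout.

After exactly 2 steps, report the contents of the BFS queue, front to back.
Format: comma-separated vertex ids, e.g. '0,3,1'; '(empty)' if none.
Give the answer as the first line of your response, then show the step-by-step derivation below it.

1,2,3,5

step 1: dequeue 4; queue=[0,1,2]; order=4
step 2: dequeue 0; queue=[1,2,3,5]; order=4,0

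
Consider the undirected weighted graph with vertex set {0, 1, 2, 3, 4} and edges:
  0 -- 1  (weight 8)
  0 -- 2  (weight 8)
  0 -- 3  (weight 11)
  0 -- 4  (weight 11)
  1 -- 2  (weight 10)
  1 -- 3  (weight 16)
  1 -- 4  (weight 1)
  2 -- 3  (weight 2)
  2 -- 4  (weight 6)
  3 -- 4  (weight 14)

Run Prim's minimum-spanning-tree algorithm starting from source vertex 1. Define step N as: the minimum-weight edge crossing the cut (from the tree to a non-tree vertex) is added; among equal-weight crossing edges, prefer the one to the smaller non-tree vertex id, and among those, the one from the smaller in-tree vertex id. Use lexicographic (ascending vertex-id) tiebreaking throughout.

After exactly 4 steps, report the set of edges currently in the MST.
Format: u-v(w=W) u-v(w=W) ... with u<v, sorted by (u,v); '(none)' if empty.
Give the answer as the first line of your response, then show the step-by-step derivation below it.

0-1(w=8) 1-4(w=1) 2-3(w=2) 2-4(w=6)

step 1: add edge 1-4 (w=1); MST = {1-4(w=1)}
step 2: add edge 2-4 (w=6); MST = {1-4(w=1) 2-4(w=6)}
step 3: add edge 2-3 (w=2); MST = {1-4(w=1) 2-3(w=2) 2-4(w=6)}
step 4: add edge 0-1 (w=8); MST = {0-1(w=8) 1-4(w=1) 2-3(w=2) 2-4(w=6)}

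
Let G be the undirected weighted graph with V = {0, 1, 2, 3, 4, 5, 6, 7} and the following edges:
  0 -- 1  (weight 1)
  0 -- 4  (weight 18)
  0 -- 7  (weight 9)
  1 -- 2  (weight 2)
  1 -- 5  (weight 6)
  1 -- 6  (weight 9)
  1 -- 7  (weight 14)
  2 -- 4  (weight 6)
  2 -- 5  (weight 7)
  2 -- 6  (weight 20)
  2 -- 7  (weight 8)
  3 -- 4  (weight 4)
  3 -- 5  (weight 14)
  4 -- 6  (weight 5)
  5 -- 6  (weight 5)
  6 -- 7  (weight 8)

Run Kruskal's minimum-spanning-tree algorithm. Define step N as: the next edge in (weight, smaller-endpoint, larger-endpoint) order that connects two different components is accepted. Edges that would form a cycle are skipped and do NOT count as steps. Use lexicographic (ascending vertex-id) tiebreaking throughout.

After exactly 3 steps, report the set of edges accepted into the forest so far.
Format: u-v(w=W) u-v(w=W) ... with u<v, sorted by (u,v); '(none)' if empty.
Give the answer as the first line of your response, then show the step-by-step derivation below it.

0-1(w=1) 1-2(w=2) 3-4(w=4)

step 1: add edge 0-1 (w=1); MST = {0-1(w=1)}
step 2: add edge 1-2 (w=2); MST = {0-1(w=1) 1-2(w=2)}
step 3: add edge 3-4 (w=4); MST = {0-1(w=1) 1-2(w=2) 3-4(w=4)}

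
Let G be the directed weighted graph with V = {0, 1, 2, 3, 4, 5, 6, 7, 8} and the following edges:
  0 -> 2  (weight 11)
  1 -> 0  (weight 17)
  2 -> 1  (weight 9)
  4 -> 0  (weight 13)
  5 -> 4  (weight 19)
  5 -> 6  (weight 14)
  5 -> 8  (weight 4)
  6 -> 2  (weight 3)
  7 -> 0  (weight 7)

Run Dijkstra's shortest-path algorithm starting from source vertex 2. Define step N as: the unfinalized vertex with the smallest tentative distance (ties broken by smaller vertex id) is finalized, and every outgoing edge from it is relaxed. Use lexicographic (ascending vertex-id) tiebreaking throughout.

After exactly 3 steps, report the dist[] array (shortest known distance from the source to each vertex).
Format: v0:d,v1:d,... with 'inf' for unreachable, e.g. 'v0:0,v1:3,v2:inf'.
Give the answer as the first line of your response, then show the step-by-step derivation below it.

v0:26,v1:9,v2:0,v3:inf,v4:inf,v5:inf,v6:inf,v7:inf,v8:inf

step 1: dist = v0:inf,v1:9,v2:0,v3:inf,v4:inf,v5:inf,v6:inf,v7:inf,v8:inf
step 2: dist = v0:26,v1:9,v2:0,v3:inf,v4:inf,v5:inf,v6:inf,v7:inf,v8:inf
step 3: dist = v0:26,v1:9,v2:0,v3:inf,v4:inf,v5:inf,v6:inf,v7:inf,v8:inf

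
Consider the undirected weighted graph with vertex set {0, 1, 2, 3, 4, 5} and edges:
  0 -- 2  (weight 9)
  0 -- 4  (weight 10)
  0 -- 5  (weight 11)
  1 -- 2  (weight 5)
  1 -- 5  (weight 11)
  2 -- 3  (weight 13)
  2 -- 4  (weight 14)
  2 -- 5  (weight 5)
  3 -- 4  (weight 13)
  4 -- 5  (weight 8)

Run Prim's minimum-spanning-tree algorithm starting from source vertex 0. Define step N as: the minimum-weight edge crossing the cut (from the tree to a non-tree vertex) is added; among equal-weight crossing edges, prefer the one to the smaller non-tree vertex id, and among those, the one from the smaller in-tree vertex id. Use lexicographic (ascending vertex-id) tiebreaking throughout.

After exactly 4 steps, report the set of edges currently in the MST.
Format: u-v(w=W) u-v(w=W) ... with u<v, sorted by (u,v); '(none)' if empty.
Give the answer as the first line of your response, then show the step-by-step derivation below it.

0-2(w=9) 1-2(w=5) 2-5(w=5) 4-5(w=8)

step 1: add edge 0-2 (w=9); MST = {0-2(w=9)}
step 2: add edge 1-2 (w=5); MST = {0-2(w=9) 1-2(w=5)}
step 3: add edge 2-5 (w=5); MST = {0-2(w=9) 1-2(w=5) 2-5(w=5)}
step 4: add edge 4-5 (w=8); MST = {0-2(w=9) 1-2(w=5) 2-5(w=5) 4-5(w=8)}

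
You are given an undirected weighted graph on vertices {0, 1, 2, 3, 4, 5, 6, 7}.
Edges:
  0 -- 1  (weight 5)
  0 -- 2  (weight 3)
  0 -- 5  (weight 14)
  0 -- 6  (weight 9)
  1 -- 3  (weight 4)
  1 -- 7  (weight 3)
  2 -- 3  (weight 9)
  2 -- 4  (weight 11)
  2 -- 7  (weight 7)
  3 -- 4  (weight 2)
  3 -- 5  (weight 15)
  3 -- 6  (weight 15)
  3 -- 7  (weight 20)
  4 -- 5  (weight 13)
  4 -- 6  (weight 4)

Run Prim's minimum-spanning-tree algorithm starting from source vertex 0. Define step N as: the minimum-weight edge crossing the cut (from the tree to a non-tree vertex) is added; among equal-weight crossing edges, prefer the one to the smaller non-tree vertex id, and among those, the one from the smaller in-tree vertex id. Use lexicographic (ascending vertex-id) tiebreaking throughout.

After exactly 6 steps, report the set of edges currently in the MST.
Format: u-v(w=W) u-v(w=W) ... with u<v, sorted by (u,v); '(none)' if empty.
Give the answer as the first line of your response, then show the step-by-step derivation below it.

0-1(w=5) 0-2(w=3) 1-3(w=4) 1-7(w=3) 3-4(w=2) 4-6(w=4)

step 1: add edge 0-2 (w=3); MST = {0-2(w=3)}
step 2: add edge 0-1 (w=5); MST = {0-1(w=5) 0-2(w=3)}
step 3: add edge 1-7 (w=3); MST = {0-1(w=5) 0-2(w=3) 1-7(w=3)}
step 4: add edge 1-3 (w=4); MST = {0-1(w=5) 0-2(w=3) 1-3(w=4) 1-7(w=3)}
step 5: add edge 3-4 (w=2); MST = {0-1(w=5) 0-2(w=3) 1-3(w=4) 1-7(w=3) 3-4(w=2)}
step 6: add edge 4-6 (w=4); MST = {0-1(w=5) 0-2(w=3) 1-3(w=4) 1-7(w=3) 3-4(w=2) 4-6(w=4)}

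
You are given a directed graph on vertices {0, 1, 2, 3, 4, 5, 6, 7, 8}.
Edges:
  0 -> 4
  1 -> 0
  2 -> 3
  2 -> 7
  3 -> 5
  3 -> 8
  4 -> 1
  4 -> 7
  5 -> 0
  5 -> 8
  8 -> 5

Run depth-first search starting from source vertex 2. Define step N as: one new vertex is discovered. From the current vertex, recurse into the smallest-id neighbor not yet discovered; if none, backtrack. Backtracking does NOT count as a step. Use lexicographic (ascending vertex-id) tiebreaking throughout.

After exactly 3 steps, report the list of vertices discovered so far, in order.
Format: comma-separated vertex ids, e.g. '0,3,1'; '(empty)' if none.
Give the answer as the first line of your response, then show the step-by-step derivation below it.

2,3,5

step 1: discover 2; path=2; order=2
step 2: discover 3; path=2>3; order=2,3
step 3: discover 5; path=2>3>5; order=2,3,5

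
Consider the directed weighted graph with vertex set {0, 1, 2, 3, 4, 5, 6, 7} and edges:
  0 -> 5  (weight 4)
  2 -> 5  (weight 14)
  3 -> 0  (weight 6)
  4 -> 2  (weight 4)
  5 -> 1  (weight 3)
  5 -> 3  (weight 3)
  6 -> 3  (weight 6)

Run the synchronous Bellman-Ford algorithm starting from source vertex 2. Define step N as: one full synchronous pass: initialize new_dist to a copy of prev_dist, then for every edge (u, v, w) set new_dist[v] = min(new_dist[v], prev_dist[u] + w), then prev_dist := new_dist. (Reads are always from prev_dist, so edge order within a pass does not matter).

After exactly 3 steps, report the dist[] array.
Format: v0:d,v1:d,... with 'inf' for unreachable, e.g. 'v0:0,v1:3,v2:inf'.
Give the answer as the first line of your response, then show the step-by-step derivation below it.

v0:23,v1:17,v2:0,v3:17,v4:inf,v5:14,v6:inf,v7:inf

step 1: dist = v0:inf,v1:inf,v2:0,v3:inf,v4:inf,v5:14,v6:inf,v7:inf
step 2: dist = v0:inf,v1:17,v2:0,v3:17,v4:inf,v5:14,v6:inf,v7:inf
step 3: dist = v0:23,v1:17,v2:0,v3:17,v4:inf,v5:14,v6:inf,v7:inf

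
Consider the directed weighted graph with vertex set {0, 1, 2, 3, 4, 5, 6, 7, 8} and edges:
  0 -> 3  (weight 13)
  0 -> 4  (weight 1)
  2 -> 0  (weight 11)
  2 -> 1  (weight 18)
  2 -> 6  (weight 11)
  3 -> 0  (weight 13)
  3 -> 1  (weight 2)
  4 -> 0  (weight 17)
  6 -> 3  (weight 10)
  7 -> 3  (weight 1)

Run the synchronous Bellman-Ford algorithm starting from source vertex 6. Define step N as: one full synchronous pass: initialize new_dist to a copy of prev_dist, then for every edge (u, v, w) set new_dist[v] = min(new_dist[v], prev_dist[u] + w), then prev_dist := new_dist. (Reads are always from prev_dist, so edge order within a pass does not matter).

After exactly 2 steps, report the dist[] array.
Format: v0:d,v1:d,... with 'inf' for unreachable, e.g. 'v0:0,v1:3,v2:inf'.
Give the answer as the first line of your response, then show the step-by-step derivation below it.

v0:23,v1:12,v2:inf,v3:10,v4:inf,v5:inf,v6:0,v7:inf,v8:inf

step 1: dist = v0:inf,v1:inf,v2:inf,v3:10,v4:inf,v5:inf,v6:0,v7:inf,v8:inf
step 2: dist = v0:23,v1:12,v2:inf,v3:10,v4:inf,v5:inf,v6:0,v7:inf,v8:inf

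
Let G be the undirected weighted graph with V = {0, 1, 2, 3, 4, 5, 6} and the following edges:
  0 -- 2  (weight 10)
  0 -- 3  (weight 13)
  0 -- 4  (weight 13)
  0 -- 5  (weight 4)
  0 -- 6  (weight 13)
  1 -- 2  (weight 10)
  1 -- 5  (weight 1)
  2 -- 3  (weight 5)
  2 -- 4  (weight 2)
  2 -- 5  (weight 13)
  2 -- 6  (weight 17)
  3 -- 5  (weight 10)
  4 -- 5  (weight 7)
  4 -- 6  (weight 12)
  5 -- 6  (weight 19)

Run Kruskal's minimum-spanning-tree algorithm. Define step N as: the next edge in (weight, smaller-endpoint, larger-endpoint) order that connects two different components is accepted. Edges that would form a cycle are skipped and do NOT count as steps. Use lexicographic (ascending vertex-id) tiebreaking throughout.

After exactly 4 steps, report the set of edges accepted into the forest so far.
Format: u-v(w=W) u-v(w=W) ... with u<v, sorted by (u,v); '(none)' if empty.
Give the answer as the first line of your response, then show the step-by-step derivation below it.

0-5(w=4) 1-5(w=1) 2-3(w=5) 2-4(w=2)

step 1: add edge 1-5 (w=1); MST = {1-5(w=1)}
step 2: add edge 2-4 (w=2); MST = {1-5(w=1) 2-4(w=2)}
step 3: add edge 0-5 (w=4); MST = {0-5(w=4) 1-5(w=1) 2-4(w=2)}
step 4: add edge 2-3 (w=5); MST = {0-5(w=4) 1-5(w=1) 2-3(w=5) 2-4(w=2)}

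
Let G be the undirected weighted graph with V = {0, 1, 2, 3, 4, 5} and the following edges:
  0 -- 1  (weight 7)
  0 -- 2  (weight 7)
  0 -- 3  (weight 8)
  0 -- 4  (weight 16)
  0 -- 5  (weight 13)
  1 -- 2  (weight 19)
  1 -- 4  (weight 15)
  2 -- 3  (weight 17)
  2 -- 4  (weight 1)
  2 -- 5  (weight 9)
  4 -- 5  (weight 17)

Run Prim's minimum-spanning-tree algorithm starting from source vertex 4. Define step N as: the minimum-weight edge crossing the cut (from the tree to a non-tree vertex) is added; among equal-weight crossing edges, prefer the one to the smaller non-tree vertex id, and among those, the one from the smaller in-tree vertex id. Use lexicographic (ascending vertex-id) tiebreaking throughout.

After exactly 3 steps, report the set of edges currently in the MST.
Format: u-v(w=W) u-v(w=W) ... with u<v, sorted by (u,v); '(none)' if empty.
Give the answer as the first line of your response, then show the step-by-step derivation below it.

0-1(w=7) 0-2(w=7) 2-4(w=1)

step 1: add edge 2-4 (w=1); MST = {2-4(w=1)}
step 2: add edge 0-2 (w=7); MST = {0-2(w=7) 2-4(w=1)}
step 3: add edge 0-1 (w=7); MST = {0-1(w=7) 0-2(w=7) 2-4(w=1)}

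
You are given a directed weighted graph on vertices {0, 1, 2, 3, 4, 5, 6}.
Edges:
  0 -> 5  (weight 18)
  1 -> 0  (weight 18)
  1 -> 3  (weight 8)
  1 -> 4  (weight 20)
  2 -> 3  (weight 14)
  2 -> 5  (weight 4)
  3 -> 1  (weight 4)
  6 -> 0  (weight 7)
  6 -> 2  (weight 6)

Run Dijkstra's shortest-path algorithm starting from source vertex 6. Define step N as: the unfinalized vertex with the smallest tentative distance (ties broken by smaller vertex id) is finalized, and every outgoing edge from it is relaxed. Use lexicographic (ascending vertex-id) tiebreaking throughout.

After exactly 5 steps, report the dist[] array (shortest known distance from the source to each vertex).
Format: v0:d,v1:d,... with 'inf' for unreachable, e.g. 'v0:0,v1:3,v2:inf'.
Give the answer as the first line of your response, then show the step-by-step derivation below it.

v0:7,v1:24,v2:6,v3:20,v4:inf,v5:10,v6:0

step 1: dist = v0:7,v1:inf,v2:6,v3:inf,v4:inf,v5:inf,v6:0
step 2: dist = v0:7,v1:inf,v2:6,v3:20,v4:inf,v5:10,v6:0
step 3: dist = v0:7,v1:inf,v2:6,v3:20,v4:inf,v5:10,v6:0
step 4: dist = v0:7,v1:inf,v2:6,v3:20,v4:inf,v5:10,v6:0
step 5: dist = v0:7,v1:24,v2:6,v3:20,v4:inf,v5:10,v6:0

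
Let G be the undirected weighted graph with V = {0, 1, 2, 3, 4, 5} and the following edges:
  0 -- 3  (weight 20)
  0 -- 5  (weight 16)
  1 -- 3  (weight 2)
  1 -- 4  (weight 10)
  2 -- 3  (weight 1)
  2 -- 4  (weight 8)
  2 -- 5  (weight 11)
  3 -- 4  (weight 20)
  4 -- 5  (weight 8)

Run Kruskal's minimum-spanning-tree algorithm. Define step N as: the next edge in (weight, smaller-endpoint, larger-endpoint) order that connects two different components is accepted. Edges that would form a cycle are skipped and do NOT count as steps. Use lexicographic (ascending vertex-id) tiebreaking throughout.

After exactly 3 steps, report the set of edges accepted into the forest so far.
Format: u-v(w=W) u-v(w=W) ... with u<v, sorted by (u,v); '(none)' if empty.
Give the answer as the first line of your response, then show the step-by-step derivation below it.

1-3(w=2) 2-3(w=1) 2-4(w=8)

step 1: add edge 2-3 (w=1); MST = {2-3(w=1)}
step 2: add edge 1-3 (w=2); MST = {1-3(w=2) 2-3(w=1)}
step 3: add edge 2-4 (w=8); MST = {1-3(w=2) 2-3(w=1) 2-4(w=8)}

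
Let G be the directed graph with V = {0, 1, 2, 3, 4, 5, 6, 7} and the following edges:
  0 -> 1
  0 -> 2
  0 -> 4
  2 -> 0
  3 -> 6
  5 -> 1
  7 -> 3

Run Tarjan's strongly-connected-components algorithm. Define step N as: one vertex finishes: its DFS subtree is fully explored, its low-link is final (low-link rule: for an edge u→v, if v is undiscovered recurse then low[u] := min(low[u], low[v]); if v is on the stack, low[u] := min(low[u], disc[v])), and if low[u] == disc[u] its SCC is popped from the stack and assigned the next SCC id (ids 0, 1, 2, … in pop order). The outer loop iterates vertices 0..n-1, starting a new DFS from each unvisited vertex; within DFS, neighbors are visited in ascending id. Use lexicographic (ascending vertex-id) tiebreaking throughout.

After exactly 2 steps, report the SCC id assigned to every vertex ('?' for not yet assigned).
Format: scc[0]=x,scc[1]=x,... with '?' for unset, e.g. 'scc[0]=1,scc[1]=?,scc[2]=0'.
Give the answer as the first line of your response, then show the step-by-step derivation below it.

scc[0]=?,scc[1]=0,scc[2]=?,scc[3]=?,scc[4]=?,scc[5]=?,scc[6]=?,scc[7]=?

step 1: low=(low[0]=0,low[1]=1,low[2]=?,low[3]=?,low[4]=?,low[5]=?,low[6]=?,low[7]=?); scc=(scc[0]=?,scc[1]=0,scc[2]=?,scc[3]=?,scc[4]=?,scc[5]=?,scc[6]=?,scc[7]=?)
step 2: low=(low[0]=0,low[1]=1,low[2]=0,low[3]=?,low[4]=?,low[5]=?,low[6]=?,low[7]=?); scc=(scc[0]=?,scc[1]=0,scc[2]=?,scc[3]=?,scc[4]=?,scc[5]=?,scc[6]=?,scc[7]=?)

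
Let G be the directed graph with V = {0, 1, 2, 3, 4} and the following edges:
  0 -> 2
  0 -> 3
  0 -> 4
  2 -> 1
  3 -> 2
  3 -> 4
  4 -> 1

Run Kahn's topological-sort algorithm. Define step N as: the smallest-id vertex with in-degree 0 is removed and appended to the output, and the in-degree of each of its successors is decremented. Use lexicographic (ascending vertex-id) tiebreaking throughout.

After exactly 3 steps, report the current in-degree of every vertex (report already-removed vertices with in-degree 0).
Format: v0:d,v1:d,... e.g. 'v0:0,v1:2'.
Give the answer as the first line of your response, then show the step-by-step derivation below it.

v0:0,v1:1,v2:0,v3:0,v4:0

step 1: output 0; order=[0]; indeg=(0,2,1,0,1)
step 2: output 3; order=[0,3]; indeg=(0,2,0,0,0)
step 3: output 2; order=[0,3,2]; indeg=(0,1,0,0,0)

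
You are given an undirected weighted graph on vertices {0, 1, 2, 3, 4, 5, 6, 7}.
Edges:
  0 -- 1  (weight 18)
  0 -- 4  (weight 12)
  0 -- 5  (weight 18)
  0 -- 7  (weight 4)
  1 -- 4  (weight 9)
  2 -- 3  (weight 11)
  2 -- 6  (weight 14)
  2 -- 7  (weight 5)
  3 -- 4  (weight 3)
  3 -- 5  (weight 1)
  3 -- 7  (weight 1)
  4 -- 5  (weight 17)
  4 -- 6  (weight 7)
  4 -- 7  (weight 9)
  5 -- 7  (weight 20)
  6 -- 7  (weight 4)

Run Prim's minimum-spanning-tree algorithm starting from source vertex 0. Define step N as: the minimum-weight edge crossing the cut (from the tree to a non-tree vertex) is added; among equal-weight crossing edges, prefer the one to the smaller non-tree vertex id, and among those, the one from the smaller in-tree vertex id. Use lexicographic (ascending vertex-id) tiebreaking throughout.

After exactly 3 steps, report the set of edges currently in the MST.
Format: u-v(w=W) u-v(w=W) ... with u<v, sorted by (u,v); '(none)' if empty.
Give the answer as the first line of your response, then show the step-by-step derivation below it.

0-7(w=4) 3-5(w=1) 3-7(w=1)

step 1: add edge 0-7 (w=4); MST = {0-7(w=4)}
step 2: add edge 3-7 (w=1); MST = {0-7(w=4) 3-7(w=1)}
step 3: add edge 3-5 (w=1); MST = {0-7(w=4) 3-5(w=1) 3-7(w=1)}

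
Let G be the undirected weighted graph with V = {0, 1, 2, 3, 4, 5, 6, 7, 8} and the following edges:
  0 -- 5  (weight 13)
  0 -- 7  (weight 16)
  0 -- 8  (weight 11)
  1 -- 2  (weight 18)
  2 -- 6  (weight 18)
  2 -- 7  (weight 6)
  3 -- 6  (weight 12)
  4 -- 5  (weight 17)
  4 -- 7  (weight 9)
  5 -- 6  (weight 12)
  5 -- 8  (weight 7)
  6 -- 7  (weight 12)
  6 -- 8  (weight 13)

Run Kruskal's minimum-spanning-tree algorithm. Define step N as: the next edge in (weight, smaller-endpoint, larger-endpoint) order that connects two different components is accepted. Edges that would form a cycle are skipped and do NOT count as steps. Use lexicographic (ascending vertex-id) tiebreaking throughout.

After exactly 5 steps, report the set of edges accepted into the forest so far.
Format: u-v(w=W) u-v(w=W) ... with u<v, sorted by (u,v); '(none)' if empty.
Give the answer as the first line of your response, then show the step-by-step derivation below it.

0-8(w=11) 2-7(w=6) 3-6(w=12) 4-7(w=9) 5-8(w=7)

step 1: add edge 2-7 (w=6); MST = {2-7(w=6)}
step 2: add edge 5-8 (w=7); MST = {2-7(w=6) 5-8(w=7)}
step 3: add edge 4-7 (w=9); MST = {2-7(w=6) 4-7(w=9) 5-8(w=7)}
step 4: add edge 0-8 (w=11); MST = {0-8(w=11) 2-7(w=6) 4-7(w=9) 5-8(w=7)}
step 5: add edge 3-6 (w=12); MST = {0-8(w=11) 2-7(w=6) 3-6(w=12) 4-7(w=9) 5-8(w=7)}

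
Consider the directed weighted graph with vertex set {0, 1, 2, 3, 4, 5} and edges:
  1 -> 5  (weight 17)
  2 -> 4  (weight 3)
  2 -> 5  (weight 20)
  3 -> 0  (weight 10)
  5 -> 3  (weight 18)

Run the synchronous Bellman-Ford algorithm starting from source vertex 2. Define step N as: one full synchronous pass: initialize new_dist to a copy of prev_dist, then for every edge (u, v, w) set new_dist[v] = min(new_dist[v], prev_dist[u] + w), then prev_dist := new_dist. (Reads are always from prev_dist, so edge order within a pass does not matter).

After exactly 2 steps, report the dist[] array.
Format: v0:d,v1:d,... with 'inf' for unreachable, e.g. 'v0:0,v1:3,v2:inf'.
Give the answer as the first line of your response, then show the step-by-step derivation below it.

v0:inf,v1:inf,v2:0,v3:38,v4:3,v5:20

step 1: dist = v0:inf,v1:inf,v2:0,v3:inf,v4:3,v5:20
step 2: dist = v0:inf,v1:inf,v2:0,v3:38,v4:3,v5:20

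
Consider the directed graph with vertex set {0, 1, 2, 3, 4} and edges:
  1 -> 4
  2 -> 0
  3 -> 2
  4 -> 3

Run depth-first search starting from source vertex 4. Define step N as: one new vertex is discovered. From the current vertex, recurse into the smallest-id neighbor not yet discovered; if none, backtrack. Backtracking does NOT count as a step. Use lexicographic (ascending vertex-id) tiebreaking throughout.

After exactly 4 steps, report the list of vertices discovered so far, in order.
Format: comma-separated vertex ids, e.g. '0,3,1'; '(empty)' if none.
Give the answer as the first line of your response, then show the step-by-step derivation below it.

4,3,2,0

step 1: discover 4; path=4; order=4
step 2: discover 3; path=4>3; order=4,3
step 3: discover 2; path=4>3>2; order=4,3,2
step 4: discover 0; path=4>3>2>0; order=4,3,2,0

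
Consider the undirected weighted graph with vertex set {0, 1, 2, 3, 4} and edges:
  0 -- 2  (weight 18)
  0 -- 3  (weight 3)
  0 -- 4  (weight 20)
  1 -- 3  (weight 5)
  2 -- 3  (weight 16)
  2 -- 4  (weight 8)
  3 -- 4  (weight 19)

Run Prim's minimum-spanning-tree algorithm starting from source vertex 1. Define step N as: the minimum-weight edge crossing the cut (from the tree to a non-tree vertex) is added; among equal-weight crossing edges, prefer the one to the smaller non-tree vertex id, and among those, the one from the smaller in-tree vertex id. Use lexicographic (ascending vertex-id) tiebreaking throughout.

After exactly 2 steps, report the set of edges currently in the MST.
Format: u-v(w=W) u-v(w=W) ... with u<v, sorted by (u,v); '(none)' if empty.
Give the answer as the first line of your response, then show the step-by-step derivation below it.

0-3(w=3) 1-3(w=5)

step 1: add edge 1-3 (w=5); MST = {1-3(w=5)}
step 2: add edge 0-3 (w=3); MST = {0-3(w=3) 1-3(w=5)}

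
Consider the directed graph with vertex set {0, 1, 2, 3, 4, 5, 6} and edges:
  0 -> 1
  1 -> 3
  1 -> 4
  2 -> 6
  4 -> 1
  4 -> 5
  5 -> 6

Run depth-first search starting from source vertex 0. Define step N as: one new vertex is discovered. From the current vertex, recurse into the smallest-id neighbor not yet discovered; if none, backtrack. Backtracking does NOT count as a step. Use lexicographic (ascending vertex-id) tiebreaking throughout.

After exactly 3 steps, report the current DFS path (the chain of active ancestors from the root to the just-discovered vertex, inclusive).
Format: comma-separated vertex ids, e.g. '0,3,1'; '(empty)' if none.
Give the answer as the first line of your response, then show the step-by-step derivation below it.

0,1,3

step 1: discover 0; path=0; order=0
step 2: discover 1; path=0>1; order=0,1
step 3: discover 3; path=0>1>3; order=0,1,3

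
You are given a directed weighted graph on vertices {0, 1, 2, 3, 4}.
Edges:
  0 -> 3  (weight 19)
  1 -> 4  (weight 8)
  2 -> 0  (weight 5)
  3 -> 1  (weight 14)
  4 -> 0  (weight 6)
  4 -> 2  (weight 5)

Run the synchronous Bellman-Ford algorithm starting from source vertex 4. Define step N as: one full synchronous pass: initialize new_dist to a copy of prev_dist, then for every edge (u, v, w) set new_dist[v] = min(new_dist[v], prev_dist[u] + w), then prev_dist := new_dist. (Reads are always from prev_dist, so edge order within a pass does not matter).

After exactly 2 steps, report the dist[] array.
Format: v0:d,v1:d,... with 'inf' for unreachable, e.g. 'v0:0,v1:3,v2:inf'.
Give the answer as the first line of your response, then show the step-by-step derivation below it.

v0:6,v1:inf,v2:5,v3:25,v4:0

step 1: dist = v0:6,v1:inf,v2:5,v3:inf,v4:0
step 2: dist = v0:6,v1:inf,v2:5,v3:25,v4:0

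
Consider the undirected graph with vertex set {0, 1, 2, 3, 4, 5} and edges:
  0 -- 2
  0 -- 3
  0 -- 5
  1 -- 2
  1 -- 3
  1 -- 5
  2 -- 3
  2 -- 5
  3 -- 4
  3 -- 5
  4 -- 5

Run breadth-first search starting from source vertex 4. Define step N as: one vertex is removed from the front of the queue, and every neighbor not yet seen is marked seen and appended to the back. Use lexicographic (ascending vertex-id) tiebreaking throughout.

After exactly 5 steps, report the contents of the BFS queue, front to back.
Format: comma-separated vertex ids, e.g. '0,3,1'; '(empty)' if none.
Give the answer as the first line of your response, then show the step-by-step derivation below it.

2

step 1: dequeue 4; queue=[3,5]; order=4
step 2: dequeue 3; queue=[5,0,1,2]; order=4,3
step 3: dequeue 5; queue=[0,1,2]; order=4,3,5
step 4: dequeue 0; queue=[1,2]; order=4,3,5,0
step 5: dequeue 1; queue=[2]; order=4,3,5,0,1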